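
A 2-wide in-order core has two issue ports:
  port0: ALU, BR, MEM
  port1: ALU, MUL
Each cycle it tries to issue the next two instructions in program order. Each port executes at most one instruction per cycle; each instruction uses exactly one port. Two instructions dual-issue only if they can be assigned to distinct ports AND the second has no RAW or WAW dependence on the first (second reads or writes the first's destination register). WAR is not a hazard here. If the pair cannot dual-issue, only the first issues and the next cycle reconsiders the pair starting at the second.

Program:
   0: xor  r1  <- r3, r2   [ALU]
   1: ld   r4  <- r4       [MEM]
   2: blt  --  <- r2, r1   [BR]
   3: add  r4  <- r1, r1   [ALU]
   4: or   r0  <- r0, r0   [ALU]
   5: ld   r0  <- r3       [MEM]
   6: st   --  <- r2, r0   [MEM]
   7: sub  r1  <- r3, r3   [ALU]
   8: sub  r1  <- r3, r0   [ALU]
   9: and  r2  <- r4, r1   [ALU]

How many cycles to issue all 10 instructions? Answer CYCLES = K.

c0: i0,i1 xor.ALU+ld.MEM  dual
c1: i2,i3 blt.BR+add.ALU  dual
c2: i4 or.ALU  WAW r0
c3: i5 ld.MEM  no-port MEM/MEM
c4: i6,i7 st.MEM+sub.ALU  dual
c5: i8 sub.ALU  RAW r1
c6: i9 and.ALU  tail

CYCLES = 7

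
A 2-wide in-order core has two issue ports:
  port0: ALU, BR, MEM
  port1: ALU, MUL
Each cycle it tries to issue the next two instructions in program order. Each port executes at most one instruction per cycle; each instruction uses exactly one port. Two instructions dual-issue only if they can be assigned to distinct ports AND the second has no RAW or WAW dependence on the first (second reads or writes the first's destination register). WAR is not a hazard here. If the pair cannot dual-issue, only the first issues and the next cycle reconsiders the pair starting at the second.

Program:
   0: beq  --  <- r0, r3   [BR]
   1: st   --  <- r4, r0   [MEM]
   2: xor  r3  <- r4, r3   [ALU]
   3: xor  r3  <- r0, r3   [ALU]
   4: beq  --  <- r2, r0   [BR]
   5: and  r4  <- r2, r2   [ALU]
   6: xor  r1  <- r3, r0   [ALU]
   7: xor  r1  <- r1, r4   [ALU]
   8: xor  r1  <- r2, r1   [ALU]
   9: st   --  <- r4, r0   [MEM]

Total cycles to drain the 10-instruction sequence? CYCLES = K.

CYCLES = 6

c0: i0 beq.BR  no-port BR/MEM
c1: i1,i2 st.MEM/xor.ALU  2-wide
c2: i3,i4 xor.ALU/beq.BR  2-wide
c3: i5,i6 and.ALU/xor.ALU  2-wide
c4: i7 xor.ALU  RAW+WAW r1
c5: i8,i9 xor.ALU/st.MEM  2-wide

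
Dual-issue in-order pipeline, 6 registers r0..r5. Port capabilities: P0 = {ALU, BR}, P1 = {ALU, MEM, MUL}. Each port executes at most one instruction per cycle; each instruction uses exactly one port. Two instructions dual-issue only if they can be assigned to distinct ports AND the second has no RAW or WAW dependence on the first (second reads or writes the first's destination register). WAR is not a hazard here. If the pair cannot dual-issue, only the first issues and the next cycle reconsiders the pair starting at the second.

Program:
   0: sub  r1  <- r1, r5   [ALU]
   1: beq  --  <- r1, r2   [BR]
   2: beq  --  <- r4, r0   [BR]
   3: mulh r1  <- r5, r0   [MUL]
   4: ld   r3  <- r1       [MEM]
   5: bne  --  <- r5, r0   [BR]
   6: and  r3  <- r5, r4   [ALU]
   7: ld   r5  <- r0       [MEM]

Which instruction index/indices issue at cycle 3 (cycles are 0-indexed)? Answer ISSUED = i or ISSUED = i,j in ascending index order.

ISSUED = 4,5

0. sub @i0  | RAW r1
1. beq @i1  | no-port BR/BR
2. beq/mulh @i2&i3  | pair
3. ld/bne @i4&i5  | pair
4. and/ld @i6&i7  | pair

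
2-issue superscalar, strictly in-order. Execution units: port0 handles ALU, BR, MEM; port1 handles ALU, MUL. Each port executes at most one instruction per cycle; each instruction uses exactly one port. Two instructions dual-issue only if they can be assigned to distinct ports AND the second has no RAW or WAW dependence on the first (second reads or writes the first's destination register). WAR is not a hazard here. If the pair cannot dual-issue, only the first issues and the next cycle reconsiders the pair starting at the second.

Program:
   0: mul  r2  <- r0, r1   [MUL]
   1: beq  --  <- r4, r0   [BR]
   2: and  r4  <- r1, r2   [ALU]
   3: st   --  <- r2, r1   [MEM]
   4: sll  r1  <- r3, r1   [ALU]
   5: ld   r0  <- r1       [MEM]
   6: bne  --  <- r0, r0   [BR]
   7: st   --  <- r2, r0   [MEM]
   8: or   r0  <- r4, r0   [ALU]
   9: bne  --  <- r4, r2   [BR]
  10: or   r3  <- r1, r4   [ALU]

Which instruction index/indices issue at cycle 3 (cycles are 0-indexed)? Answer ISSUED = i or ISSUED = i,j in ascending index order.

ISSUED = 5

0. mul beq @i0+i1  | pair
1. and st @i2+i3  | pair
2. sll @i4  | RAW r1
3. ld @i5  | no-port MEM/BR
4. bne @i6  | no-port BR/MEM
5. st or @i7+i8  | pair
6. bne or @i9+i10  | pair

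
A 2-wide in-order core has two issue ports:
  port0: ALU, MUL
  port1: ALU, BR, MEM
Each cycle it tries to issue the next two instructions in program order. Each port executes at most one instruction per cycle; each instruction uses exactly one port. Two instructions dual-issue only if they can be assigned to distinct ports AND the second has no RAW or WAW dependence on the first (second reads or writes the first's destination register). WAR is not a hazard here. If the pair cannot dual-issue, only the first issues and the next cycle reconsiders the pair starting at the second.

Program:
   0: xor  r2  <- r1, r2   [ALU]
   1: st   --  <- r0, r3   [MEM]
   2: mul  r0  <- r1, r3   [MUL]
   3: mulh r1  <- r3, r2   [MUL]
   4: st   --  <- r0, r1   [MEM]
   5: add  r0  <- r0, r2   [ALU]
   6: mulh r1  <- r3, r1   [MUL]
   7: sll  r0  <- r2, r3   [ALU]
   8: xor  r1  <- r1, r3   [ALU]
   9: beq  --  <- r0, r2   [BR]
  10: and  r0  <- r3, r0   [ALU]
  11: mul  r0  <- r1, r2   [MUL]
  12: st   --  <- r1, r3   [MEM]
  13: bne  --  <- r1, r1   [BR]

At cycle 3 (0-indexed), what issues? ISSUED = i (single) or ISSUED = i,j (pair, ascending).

c0: i0&i1 xor;st  dual
c1: i2 mul  no-port MUL/MUL
c2: i3 mulh  RAW r1
c3: i4&i5 st;add  dual
c4: i6&i7 mulh;sll  dual
c5: i8&i9 xor;beq  dual
c6: i10 and  WAW r0
c7: i11&i12 mul;st  dual
c8: i13 bne  tail

ISSUED = 4,5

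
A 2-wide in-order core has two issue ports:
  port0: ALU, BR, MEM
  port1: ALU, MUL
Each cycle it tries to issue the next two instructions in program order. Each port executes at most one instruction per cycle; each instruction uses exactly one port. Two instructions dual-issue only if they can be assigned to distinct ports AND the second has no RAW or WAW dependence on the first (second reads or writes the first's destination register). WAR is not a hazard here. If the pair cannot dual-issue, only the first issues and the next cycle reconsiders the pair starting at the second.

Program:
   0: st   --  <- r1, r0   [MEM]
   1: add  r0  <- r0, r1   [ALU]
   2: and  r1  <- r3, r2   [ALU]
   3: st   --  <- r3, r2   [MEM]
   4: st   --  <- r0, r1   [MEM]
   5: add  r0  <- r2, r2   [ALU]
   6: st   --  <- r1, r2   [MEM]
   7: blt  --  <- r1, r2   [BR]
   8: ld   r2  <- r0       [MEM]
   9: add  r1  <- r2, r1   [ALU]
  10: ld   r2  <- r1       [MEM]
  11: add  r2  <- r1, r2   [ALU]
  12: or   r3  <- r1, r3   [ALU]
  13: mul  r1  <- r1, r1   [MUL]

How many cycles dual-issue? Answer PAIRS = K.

PAIRS = 4

t=0 i0&i1:st add ; dual
t=1 i2&i3:and st ; dual
t=2 i4&i5:st add ; dual
t=3 i6:st ; no-port MEM/BR
t=4 i7:blt ; no-port BR/MEM
t=5 i8:ld ; RAW r2
t=6 i9:add ; RAW r1
t=7 i10:ld ; RAW+WAW r2
t=8 i11&i12:add or ; dual
t=9 i13:mul ; tail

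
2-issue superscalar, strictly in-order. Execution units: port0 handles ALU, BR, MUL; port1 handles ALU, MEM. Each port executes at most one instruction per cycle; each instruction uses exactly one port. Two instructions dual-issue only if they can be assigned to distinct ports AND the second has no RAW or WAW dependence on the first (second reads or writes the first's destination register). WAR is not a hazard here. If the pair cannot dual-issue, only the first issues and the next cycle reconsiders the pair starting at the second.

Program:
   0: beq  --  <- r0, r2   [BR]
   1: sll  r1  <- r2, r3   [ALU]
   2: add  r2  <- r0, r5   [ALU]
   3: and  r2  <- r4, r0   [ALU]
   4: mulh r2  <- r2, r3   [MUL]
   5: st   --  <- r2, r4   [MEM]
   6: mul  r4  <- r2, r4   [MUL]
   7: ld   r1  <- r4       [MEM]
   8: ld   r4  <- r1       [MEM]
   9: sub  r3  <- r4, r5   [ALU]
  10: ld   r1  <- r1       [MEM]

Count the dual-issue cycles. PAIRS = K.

t=0 i0&i1:beq/sll ; pair
t=1 i2:add ; WAW r2
t=2 i3:and ; RAW+WAW r2
t=3 i4:mulh ; RAW r2
t=4 i5&i6:st/mul ; pair
t=5 i7:ld ; no-port MEM/MEM
t=6 i8:ld ; RAW r4
t=7 i9&i10:sub/ld ; pair

PAIRS = 3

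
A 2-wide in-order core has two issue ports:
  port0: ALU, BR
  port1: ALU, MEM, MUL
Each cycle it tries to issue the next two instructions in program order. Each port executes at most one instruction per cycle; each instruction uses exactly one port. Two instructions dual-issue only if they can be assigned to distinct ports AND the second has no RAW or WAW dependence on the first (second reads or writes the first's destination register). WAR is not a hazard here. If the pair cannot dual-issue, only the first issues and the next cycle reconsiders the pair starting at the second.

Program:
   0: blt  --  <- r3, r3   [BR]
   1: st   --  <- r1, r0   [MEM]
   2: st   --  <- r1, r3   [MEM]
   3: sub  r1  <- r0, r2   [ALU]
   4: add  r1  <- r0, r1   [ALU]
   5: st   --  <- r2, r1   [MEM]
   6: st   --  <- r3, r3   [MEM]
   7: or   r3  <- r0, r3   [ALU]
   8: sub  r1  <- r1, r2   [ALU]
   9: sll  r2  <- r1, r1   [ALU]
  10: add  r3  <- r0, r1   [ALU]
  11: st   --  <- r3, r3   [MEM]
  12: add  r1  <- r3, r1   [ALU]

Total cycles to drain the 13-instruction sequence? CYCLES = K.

#0 head=0: blt.BR+st.MEM i0/i1 2-wide
#1 head=2: st.MEM+sub.ALU i2/i3 2-wide
#2 head=4: add.ALU i4 RAW r1
#3 head=5: st.MEM i5 no-port MEM/MEM
#4 head=6: st.MEM+or.ALU i6/i7 2-wide
#5 head=8: sub.ALU i8 RAW r1
#6 head=9: sll.ALU+add.ALU i9/i10 2-wide
#7 head=11: st.MEM+add.ALU i11/i12 2-wide

CYCLES = 8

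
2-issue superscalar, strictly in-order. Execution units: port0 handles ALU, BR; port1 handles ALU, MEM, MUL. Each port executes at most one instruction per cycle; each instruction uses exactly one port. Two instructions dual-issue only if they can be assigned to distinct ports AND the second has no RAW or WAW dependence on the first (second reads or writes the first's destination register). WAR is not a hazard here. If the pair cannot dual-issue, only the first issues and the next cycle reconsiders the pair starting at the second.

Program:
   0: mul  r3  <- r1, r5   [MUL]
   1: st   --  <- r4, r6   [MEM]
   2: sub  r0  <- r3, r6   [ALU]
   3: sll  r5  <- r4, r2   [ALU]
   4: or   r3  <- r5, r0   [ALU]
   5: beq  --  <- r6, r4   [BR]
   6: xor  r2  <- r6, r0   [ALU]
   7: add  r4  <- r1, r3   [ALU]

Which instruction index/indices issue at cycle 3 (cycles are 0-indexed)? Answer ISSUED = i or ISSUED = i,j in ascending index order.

ISSUED = 4,5

[0] i0  mul  -- no-port MUL/MEM
[1] i1/i2  st/sub  -- dual
[2] i3  sll  -- RAW r5
[3] i4/i5  or/beq  -- dual
[4] i6/i7  xor/add  -- dual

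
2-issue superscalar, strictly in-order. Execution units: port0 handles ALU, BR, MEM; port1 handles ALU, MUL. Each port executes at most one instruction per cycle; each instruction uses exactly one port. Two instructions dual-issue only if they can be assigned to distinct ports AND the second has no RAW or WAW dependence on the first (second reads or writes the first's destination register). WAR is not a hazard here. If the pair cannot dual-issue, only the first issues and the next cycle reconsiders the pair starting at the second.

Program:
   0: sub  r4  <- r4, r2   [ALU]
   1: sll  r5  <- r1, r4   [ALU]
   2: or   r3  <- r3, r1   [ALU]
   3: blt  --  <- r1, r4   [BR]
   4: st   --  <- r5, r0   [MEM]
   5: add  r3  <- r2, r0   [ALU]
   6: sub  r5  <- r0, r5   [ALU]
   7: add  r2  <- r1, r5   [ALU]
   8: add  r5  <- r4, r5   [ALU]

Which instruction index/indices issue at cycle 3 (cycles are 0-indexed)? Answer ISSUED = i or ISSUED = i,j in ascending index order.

c0: i0 sub  RAW r4
c1: i1+i2 sll/or  dual
c2: i3 blt  no-port BR/MEM
c3: i4+i5 st/add  dual
c4: i6 sub  RAW r5
c5: i7+i8 add/add  dual

ISSUED = 4,5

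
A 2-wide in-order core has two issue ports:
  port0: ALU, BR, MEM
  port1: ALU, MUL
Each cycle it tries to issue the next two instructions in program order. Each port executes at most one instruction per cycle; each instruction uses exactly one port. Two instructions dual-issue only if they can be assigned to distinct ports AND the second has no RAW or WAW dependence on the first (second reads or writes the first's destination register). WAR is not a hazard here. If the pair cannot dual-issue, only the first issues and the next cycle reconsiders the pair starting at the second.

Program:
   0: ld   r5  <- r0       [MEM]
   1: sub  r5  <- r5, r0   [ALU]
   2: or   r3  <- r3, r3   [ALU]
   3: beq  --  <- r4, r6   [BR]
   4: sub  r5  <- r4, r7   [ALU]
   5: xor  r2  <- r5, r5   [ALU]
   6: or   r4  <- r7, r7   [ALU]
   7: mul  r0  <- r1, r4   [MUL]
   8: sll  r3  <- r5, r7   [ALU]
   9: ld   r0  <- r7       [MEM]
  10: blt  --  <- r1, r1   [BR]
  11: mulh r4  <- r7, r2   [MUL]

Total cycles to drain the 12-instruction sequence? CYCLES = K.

CYCLES = 7

#0 head=0: ld.MEM i0 RAW+WAW r5
#1 head=1: sub.ALU+or.ALU i1&i2 pair
#2 head=3: beq.BR+sub.ALU i3&i4 pair
#3 head=5: xor.ALU+or.ALU i5&i6 pair
#4 head=7: mul.MUL+sll.ALU i7&i8 pair
#5 head=9: ld.MEM i9 no-port MEM/BR
#6 head=10: blt.BR+mulh.MUL i10&i11 pair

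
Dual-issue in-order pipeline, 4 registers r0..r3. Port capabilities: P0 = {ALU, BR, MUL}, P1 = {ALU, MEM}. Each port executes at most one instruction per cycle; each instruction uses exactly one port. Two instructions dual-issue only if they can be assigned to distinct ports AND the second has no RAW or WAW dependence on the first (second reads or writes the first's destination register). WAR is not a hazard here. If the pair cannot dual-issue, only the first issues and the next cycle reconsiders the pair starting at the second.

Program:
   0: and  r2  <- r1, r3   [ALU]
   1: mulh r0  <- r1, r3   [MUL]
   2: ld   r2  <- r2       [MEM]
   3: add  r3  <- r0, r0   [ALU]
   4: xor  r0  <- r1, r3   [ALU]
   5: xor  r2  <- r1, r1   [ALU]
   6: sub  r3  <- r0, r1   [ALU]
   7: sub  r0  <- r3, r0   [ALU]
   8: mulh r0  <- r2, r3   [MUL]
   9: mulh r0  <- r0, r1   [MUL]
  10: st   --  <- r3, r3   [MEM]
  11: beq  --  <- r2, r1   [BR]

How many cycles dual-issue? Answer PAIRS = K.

PAIRS = 4

0. and+mulh @i0,i1  | pair
1. ld+add @i2,i3  | pair
2. xor+xor @i4,i5  | pair
3. sub @i6  | RAW r3
4. sub @i7  | WAW r0
5. mulh @i8  | no-port MUL/MUL
6. mulh+st @i9,i10  | pair
7. beq @i11  | tail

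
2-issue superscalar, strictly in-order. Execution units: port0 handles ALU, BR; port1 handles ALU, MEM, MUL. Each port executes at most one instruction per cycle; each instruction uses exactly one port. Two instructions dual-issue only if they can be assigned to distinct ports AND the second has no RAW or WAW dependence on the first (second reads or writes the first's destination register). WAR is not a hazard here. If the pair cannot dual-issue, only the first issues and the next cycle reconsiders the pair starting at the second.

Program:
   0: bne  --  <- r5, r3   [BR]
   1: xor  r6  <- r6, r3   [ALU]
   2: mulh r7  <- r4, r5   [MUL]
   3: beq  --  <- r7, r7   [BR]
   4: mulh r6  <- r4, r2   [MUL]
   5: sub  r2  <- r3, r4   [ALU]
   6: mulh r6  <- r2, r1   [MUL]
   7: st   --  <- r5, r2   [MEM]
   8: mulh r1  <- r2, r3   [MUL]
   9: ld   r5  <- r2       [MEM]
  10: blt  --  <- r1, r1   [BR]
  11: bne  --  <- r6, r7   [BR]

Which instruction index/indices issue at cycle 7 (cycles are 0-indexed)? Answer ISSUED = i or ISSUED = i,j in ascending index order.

t=0 i0,i1:bne.BR/xor.ALU ; dual
t=1 i2:mulh.MUL ; RAW r7
t=2 i3,i4:beq.BR/mulh.MUL ; dual
t=3 i5:sub.ALU ; RAW r2
t=4 i6:mulh.MUL ; no-port MUL/MEM
t=5 i7:st.MEM ; no-port MEM/MUL
t=6 i8:mulh.MUL ; no-port MUL/MEM
t=7 i9,i10:ld.MEM/blt.BR ; dual
t=8 i11:bne.BR ; tail

ISSUED = 9,10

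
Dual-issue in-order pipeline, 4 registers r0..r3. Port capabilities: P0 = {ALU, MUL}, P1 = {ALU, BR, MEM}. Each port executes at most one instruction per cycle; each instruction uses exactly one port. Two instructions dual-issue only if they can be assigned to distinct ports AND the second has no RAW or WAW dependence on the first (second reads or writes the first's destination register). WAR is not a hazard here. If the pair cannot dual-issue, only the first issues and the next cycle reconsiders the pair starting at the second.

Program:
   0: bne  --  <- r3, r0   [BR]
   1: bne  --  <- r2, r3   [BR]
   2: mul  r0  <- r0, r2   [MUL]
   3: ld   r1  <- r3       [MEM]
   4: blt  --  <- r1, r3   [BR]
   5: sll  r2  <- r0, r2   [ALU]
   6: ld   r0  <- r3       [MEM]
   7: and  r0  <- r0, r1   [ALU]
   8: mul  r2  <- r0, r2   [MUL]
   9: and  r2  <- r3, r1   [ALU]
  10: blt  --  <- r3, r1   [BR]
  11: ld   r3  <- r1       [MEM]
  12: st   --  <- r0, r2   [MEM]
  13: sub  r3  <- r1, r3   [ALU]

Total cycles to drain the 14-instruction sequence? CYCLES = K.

t=0 i0:bne ; no-port BR/BR
t=1 i1+i2:bne;mul ; 2-wide
t=2 i3:ld ; no-port MEM/BR
t=3 i4+i5:blt;sll ; 2-wide
t=4 i6:ld ; RAW+WAW r0
t=5 i7:and ; RAW r0
t=6 i8:mul ; WAW r2
t=7 i9+i10:and;blt ; 2-wide
t=8 i11:ld ; no-port MEM/MEM
t=9 i12+i13:st;sub ; 2-wide

CYCLES = 10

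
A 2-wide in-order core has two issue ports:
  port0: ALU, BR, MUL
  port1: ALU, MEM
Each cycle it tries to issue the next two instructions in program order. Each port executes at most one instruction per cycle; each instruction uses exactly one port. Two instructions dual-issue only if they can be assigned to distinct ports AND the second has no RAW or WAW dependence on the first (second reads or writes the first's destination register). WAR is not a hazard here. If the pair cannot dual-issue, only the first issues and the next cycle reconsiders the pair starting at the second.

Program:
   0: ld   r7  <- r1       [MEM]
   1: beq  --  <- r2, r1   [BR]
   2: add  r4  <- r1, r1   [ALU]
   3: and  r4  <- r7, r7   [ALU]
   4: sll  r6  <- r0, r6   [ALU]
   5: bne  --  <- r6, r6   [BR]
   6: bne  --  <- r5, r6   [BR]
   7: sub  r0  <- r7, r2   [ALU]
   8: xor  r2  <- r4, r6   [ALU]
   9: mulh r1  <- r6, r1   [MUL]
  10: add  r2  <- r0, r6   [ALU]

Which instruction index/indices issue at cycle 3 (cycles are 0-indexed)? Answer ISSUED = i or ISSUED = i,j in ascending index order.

ISSUED = 5

  cy0 -> i0,i1 (ld+beq) dual
  cy1 -> i2 (add) WAW r4
  cy2 -> i3,i4 (and+sll) dual
  cy3 -> i5 (bne) no-port BR/BR
  cy4 -> i6,i7 (bne+sub) dual
  cy5 -> i8,i9 (xor+mulh) dual
  cy6 -> i10 (add) tail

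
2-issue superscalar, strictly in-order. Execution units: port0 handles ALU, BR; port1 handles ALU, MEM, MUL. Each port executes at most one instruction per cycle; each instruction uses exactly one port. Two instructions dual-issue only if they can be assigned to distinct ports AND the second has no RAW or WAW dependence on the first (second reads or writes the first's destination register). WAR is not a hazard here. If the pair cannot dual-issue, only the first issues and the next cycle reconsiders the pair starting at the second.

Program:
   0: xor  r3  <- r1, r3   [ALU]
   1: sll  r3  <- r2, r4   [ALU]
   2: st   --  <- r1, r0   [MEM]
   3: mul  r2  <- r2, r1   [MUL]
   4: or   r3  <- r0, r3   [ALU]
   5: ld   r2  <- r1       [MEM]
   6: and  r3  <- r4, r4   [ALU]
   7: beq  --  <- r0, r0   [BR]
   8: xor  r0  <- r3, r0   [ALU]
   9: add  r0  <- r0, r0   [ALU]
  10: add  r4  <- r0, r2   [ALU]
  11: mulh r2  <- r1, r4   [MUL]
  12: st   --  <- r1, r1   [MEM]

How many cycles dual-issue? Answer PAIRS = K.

PAIRS = 4

  cy0 -> i0 (xor.ALU) WAW r3
  cy1 -> i1+i2 (sll.ALU;st.MEM) pair
  cy2 -> i3+i4 (mul.MUL;or.ALU) pair
  cy3 -> i5+i6 (ld.MEM;and.ALU) pair
  cy4 -> i7+i8 (beq.BR;xor.ALU) pair
  cy5 -> i9 (add.ALU) RAW r0
  cy6 -> i10 (add.ALU) RAW r4
  cy7 -> i11 (mulh.MUL) no-port MUL/MEM
  cy8 -> i12 (st.MEM) tail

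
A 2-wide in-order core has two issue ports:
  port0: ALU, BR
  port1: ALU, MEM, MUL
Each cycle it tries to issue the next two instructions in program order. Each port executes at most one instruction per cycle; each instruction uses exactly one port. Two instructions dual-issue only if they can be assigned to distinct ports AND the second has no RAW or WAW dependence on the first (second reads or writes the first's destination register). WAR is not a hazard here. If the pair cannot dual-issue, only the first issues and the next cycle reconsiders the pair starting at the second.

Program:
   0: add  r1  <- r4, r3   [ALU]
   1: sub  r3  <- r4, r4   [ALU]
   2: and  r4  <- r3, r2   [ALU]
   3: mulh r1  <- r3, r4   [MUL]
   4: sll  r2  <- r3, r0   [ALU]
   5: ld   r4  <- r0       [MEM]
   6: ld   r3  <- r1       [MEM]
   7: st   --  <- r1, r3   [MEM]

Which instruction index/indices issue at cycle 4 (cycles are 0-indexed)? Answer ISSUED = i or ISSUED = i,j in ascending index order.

ISSUED = 6

[0] i0/i1  add/sub  -- dual
[1] i2  and  -- RAW r4
[2] i3/i4  mulh/sll  -- dual
[3] i5  ld  -- no-port MEM/MEM
[4] i6  ld  -- no-port MEM/MEM
[5] i7  st  -- tail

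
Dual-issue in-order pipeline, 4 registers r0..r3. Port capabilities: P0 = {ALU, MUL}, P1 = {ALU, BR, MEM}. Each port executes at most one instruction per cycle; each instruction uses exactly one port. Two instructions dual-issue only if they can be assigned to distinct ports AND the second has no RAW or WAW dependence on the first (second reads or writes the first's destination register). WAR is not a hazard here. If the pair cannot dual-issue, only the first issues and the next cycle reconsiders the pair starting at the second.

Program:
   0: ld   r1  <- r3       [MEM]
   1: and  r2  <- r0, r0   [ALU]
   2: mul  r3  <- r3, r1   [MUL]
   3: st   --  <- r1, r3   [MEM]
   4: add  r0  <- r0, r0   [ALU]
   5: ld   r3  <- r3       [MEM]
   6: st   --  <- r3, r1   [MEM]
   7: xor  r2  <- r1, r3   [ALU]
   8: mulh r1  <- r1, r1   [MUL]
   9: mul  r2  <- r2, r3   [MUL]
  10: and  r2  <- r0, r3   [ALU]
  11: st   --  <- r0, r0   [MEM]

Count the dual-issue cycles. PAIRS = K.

c0: i0,i1 ld.MEM;and.ALU  2-wide
c1: i2 mul.MUL  RAW r3
c2: i3,i4 st.MEM;add.ALU  2-wide
c3: i5 ld.MEM  no-port MEM/MEM
c4: i6,i7 st.MEM;xor.ALU  2-wide
c5: i8 mulh.MUL  no-port MUL/MUL
c6: i9 mul.MUL  WAW r2
c7: i10,i11 and.ALU;st.MEM  2-wide

PAIRS = 4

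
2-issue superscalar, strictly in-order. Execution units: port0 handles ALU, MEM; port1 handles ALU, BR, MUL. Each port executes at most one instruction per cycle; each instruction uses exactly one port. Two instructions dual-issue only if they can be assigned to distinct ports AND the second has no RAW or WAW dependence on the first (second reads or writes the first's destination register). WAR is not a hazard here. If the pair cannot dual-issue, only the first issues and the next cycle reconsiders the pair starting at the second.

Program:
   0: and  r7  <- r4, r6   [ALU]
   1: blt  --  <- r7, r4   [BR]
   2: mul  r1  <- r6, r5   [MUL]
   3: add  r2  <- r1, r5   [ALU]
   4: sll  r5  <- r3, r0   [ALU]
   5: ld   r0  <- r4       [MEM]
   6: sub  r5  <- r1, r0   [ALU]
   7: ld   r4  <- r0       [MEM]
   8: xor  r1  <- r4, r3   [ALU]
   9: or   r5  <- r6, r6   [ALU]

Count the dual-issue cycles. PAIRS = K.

t=0 i0:and.ALU ; RAW r7
t=1 i1:blt.BR ; no-port BR/MUL
t=2 i2:mul.MUL ; RAW r1
t=3 i3,i4:add.ALU sll.ALU ; dual
t=4 i5:ld.MEM ; RAW r0
t=5 i6,i7:sub.ALU ld.MEM ; dual
t=6 i8,i9:xor.ALU or.ALU ; dual

PAIRS = 3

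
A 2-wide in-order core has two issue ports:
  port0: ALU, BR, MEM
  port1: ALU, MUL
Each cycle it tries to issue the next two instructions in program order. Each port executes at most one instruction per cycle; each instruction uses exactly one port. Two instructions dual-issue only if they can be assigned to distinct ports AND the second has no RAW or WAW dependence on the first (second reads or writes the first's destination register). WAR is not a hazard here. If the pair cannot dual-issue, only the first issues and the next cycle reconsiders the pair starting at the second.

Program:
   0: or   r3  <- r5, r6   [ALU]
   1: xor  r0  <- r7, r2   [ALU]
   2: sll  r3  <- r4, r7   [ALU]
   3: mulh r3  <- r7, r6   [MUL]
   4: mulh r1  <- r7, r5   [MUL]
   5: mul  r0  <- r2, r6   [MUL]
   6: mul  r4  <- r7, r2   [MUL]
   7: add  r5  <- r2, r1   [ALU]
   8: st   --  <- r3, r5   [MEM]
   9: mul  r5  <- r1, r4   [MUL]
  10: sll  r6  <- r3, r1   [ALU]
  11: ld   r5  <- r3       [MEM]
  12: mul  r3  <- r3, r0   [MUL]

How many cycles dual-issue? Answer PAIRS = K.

PAIRS = 4

0. or.ALU xor.ALU @i0,i1  | dual
1. sll.ALU @i2  | WAW r3
2. mulh.MUL @i3  | no-port MUL/MUL
3. mulh.MUL @i4  | no-port MUL/MUL
4. mul.MUL @i5  | no-port MUL/MUL
5. mul.MUL add.ALU @i6,i7  | dual
6. st.MEM mul.MUL @i8,i9  | dual
7. sll.ALU ld.MEM @i10,i11  | dual
8. mul.MUL @i12  | tail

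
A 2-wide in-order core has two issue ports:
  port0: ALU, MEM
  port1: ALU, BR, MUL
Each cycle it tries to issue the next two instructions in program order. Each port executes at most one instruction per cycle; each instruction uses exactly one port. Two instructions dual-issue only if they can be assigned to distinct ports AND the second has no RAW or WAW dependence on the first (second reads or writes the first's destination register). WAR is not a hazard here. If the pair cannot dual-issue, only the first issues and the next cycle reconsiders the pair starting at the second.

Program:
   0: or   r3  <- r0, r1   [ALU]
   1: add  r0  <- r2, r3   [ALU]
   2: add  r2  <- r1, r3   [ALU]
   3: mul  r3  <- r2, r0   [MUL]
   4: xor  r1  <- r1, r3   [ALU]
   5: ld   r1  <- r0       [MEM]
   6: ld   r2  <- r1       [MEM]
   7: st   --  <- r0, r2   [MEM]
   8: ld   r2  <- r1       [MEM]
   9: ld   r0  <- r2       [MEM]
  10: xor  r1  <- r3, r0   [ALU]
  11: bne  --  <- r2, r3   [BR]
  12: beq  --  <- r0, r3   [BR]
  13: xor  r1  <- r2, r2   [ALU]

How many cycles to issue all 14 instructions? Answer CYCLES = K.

CYCLES = 11

c0: i0 or.ALU  RAW r3
c1: i1,i2 add.ALU+add.ALU  pair
c2: i3 mul.MUL  RAW r3
c3: i4 xor.ALU  WAW r1
c4: i5 ld.MEM  no-port MEM/MEM
c5: i6 ld.MEM  no-port MEM/MEM
c6: i7 st.MEM  no-port MEM/MEM
c7: i8 ld.MEM  no-port MEM/MEM
c8: i9 ld.MEM  RAW r0
c9: i10,i11 xor.ALU+bne.BR  pair
c10: i12,i13 beq.BR+xor.ALU  pair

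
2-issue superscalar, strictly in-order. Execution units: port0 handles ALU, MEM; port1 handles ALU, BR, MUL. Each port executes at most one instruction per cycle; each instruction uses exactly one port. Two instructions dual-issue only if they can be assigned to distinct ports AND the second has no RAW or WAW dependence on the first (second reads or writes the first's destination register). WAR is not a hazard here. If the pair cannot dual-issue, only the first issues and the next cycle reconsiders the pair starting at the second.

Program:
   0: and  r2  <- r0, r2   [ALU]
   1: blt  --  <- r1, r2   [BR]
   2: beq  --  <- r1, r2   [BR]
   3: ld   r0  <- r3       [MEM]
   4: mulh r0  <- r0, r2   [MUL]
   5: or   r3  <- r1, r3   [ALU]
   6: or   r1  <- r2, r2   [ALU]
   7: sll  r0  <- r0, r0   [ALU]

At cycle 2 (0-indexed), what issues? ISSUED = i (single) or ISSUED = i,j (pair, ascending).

ISSUED = 2,3

[0] i0  and.ALU  -- RAW r2
[1] i1  blt.BR  -- no-port BR/BR
[2] i2&i3  beq.BR/ld.MEM  -- 2-wide
[3] i4&i5  mulh.MUL/or.ALU  -- 2-wide
[4] i6&i7  or.ALU/sll.ALU  -- 2-wide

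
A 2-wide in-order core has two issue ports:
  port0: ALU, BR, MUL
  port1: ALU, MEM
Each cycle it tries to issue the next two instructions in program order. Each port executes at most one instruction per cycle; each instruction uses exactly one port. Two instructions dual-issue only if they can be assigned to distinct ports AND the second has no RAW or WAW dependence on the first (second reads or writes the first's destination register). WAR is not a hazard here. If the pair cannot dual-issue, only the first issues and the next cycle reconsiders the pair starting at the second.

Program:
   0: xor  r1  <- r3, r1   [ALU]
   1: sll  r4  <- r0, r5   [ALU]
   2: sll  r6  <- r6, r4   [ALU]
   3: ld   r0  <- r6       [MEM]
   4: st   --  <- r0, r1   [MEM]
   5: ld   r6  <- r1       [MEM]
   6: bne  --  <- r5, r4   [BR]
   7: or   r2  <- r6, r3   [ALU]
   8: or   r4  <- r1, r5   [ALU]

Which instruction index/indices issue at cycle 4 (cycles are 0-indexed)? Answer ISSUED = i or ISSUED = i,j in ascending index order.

ISSUED = 5,6

t=0 i0,i1:xor/sll ; dual
t=1 i2:sll ; RAW r6
t=2 i3:ld ; no-port MEM/MEM
t=3 i4:st ; no-port MEM/MEM
t=4 i5,i6:ld/bne ; dual
t=5 i7,i8:or/or ; dual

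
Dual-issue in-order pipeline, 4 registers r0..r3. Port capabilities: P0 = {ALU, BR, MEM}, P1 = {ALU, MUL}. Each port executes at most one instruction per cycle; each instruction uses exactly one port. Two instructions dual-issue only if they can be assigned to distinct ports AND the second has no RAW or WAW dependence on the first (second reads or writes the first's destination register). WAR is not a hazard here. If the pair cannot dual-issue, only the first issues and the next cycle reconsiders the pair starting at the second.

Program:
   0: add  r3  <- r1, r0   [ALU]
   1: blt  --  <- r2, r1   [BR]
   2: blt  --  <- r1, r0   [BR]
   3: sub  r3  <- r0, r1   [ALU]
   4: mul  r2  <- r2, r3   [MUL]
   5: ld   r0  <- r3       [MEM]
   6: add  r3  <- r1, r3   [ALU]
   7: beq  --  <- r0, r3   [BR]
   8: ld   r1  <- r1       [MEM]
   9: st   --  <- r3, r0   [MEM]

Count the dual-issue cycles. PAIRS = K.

PAIRS = 3

  cy0 -> i0/i1 (add.ALU/blt.BR) dual
  cy1 -> i2/i3 (blt.BR/sub.ALU) dual
  cy2 -> i4/i5 (mul.MUL/ld.MEM) dual
  cy3 -> i6 (add.ALU) RAW r3
  cy4 -> i7 (beq.BR) no-port BR/MEM
  cy5 -> i8 (ld.MEM) no-port MEM/MEM
  cy6 -> i9 (st.MEM) tail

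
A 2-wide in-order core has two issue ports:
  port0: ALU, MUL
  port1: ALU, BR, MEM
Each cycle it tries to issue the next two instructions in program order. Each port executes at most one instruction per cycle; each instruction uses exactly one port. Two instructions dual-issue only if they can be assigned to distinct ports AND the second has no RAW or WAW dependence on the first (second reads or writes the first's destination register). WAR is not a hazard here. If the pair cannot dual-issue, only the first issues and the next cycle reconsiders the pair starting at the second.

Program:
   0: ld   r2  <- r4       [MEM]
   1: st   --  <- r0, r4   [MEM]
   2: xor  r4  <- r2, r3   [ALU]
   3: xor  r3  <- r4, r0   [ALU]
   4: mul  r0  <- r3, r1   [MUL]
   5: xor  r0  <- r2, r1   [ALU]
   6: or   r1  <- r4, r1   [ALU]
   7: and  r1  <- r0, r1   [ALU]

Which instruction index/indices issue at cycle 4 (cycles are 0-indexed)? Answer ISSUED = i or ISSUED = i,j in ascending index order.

ISSUED = 5,6

#0 head=0: ld i0 no-port MEM/MEM
#1 head=1: st+xor i1/i2 2-wide
#2 head=3: xor i3 RAW r3
#3 head=4: mul i4 WAW r0
#4 head=5: xor+or i5/i6 2-wide
#5 head=7: and i7 tail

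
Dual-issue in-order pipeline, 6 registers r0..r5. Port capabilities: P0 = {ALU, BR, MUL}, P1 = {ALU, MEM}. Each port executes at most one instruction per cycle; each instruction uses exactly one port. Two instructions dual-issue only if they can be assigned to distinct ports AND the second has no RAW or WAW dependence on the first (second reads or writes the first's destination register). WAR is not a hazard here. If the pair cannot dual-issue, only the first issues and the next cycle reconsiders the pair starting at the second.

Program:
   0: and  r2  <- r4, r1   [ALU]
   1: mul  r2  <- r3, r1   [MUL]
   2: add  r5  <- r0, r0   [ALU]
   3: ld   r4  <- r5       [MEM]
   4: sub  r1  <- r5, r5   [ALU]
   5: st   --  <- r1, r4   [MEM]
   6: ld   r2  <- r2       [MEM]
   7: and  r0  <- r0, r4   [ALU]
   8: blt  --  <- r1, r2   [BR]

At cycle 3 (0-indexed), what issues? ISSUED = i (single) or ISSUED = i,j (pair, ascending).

ISSUED = 5

t=0 i0:and ; WAW r2
t=1 i1&i2:mul add ; dual
t=2 i3&i4:ld sub ; dual
t=3 i5:st ; no-port MEM/MEM
t=4 i6&i7:ld and ; dual
t=5 i8:blt ; tail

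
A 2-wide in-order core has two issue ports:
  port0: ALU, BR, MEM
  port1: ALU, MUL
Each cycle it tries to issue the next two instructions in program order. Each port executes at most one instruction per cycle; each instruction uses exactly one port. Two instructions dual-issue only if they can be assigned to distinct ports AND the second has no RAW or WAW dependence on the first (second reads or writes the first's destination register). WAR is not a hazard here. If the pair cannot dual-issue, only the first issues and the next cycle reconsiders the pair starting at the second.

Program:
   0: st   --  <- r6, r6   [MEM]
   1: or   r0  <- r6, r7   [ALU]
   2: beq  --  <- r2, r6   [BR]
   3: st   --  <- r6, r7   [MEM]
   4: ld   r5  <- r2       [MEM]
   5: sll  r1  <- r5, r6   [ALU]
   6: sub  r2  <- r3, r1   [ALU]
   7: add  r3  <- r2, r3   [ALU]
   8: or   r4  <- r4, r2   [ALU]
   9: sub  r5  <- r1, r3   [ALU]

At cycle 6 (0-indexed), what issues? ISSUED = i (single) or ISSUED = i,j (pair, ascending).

ISSUED = 7,8

  cy0 -> i0+i1 (st/or) pair
  cy1 -> i2 (beq) no-port BR/MEM
  cy2 -> i3 (st) no-port MEM/MEM
  cy3 -> i4 (ld) RAW r5
  cy4 -> i5 (sll) RAW r1
  cy5 -> i6 (sub) RAW r2
  cy6 -> i7+i8 (add/or) pair
  cy7 -> i9 (sub) tail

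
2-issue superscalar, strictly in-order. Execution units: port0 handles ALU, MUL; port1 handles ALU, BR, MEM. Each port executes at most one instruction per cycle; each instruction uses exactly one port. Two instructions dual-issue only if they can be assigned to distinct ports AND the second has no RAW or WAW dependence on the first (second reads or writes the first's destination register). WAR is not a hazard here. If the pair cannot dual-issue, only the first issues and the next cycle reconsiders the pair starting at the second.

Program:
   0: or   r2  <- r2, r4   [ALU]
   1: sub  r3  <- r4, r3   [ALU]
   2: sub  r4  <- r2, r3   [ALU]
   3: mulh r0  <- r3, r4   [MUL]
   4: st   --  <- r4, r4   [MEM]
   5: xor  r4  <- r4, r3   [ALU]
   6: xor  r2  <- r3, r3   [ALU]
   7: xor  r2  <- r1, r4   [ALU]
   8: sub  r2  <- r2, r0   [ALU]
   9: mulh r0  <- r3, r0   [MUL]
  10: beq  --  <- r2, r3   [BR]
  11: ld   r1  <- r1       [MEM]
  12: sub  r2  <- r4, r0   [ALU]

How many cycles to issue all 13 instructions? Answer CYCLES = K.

CYCLES = 8

  cy0 -> i0+i1 (or.ALU/sub.ALU) pair
  cy1 -> i2 (sub.ALU) RAW r4
  cy2 -> i3+i4 (mulh.MUL/st.MEM) pair
  cy3 -> i5+i6 (xor.ALU/xor.ALU) pair
  cy4 -> i7 (xor.ALU) RAW+WAW r2
  cy5 -> i8+i9 (sub.ALU/mulh.MUL) pair
  cy6 -> i10 (beq.BR) no-port BR/MEM
  cy7 -> i11+i12 (ld.MEM/sub.ALU) pair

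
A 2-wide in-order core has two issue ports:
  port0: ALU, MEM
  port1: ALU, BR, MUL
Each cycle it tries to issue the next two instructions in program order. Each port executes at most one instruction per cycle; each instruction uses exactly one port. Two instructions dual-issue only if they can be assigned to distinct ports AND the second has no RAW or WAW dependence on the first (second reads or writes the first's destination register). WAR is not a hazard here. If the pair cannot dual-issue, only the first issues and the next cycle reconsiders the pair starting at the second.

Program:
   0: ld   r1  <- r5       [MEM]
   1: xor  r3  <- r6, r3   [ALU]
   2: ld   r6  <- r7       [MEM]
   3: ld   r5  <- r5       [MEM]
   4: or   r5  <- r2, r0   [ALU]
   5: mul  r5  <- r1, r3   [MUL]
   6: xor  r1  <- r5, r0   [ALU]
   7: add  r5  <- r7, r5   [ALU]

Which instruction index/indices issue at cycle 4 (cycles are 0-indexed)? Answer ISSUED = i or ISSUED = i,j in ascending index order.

ISSUED = 5

#0 head=0: ld;xor i0,i1 pair
#1 head=2: ld i2 no-port MEM/MEM
#2 head=3: ld i3 WAW r5
#3 head=4: or i4 WAW r5
#4 head=5: mul i5 RAW r5
#5 head=6: xor;add i6,i7 pair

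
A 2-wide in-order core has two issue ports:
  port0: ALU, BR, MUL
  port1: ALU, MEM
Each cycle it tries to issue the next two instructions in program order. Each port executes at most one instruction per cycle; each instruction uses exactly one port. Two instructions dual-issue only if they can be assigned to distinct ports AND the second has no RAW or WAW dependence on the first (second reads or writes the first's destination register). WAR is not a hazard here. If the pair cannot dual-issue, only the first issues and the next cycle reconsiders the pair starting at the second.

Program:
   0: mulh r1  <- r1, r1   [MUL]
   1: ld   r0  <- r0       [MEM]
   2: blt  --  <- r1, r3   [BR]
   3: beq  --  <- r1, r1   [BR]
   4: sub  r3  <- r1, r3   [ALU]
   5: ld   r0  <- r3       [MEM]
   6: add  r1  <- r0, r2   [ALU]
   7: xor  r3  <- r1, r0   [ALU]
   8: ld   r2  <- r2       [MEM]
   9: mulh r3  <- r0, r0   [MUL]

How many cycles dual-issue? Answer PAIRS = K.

  cy0 -> i0/i1 (mulh ld) pair
  cy1 -> i2 (blt) no-port BR/BR
  cy2 -> i3/i4 (beq sub) pair
  cy3 -> i5 (ld) RAW r0
  cy4 -> i6 (add) RAW r1
  cy5 -> i7/i8 (xor ld) pair
  cy6 -> i9 (mulh) tail

PAIRS = 3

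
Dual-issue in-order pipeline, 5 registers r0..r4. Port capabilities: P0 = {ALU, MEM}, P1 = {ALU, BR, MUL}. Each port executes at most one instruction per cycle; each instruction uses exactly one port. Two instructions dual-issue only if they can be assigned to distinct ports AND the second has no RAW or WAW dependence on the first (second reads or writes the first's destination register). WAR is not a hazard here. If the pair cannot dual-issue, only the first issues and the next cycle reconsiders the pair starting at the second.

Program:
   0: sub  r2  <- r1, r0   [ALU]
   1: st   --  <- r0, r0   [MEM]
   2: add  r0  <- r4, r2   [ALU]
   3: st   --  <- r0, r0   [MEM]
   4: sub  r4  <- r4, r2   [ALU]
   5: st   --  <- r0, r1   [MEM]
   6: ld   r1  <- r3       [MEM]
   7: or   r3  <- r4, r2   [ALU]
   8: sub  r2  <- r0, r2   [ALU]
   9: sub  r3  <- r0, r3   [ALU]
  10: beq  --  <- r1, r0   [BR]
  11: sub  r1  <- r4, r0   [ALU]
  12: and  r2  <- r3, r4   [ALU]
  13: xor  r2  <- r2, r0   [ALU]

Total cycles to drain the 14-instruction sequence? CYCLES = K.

CYCLES = 9

#0 head=0: sub.ALU/st.MEM i0,i1 pair
#1 head=2: add.ALU i2 RAW r0
#2 head=3: st.MEM/sub.ALU i3,i4 pair
#3 head=5: st.MEM i5 no-port MEM/MEM
#4 head=6: ld.MEM/or.ALU i6,i7 pair
#5 head=8: sub.ALU/sub.ALU i8,i9 pair
#6 head=10: beq.BR/sub.ALU i10,i11 pair
#7 head=12: and.ALU i12 RAW+WAW r2
#8 head=13: xor.ALU i13 tail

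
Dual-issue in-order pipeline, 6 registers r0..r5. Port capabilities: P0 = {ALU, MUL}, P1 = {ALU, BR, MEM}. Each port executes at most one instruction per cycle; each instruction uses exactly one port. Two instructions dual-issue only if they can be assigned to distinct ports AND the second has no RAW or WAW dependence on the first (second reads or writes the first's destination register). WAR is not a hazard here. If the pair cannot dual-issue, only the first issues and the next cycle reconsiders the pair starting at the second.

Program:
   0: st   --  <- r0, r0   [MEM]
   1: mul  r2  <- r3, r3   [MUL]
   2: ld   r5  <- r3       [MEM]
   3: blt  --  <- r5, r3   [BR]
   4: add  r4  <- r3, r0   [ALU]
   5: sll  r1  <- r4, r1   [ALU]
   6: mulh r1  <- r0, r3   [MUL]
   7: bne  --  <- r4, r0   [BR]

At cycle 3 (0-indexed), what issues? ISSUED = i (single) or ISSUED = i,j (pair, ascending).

  cy0 -> i0/i1 (st;mul) pair
  cy1 -> i2 (ld) no-port MEM/BR
  cy2 -> i3/i4 (blt;add) pair
  cy3 -> i5 (sll) WAW r1
  cy4 -> i6/i7 (mulh;bne) pair

ISSUED = 5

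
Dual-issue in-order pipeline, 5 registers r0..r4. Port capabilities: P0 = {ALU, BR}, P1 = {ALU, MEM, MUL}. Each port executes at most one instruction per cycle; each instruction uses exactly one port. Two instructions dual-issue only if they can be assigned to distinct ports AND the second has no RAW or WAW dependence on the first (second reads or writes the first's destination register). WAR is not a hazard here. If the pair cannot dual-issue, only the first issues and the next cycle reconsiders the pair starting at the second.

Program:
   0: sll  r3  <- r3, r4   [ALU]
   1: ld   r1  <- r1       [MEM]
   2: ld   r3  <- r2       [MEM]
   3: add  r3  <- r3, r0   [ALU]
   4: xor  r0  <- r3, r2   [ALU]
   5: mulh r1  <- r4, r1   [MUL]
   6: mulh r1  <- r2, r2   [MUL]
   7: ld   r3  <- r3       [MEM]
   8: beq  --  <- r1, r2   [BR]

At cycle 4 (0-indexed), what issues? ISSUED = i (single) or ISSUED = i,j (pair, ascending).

c0: i0/i1 sll+ld  dual
c1: i2 ld  RAW+WAW r3
c2: i3 add  RAW r3
c3: i4/i5 xor+mulh  dual
c4: i6 mulh  no-port MUL/MEM
c5: i7/i8 ld+beq  dual

ISSUED = 6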